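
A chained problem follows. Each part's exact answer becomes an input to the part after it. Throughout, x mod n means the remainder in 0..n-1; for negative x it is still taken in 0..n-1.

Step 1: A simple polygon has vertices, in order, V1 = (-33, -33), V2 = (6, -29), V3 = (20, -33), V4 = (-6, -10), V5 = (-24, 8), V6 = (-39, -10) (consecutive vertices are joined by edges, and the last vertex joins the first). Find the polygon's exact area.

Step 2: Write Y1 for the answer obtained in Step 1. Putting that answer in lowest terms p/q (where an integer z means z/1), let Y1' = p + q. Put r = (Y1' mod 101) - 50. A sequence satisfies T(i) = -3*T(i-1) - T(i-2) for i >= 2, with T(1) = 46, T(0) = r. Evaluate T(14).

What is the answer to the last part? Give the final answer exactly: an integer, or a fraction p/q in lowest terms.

-17047166

Step 1: cross terms: (-33*-29 - 6*-33)=1155, (6*-33 - 20*-29)=382, (20*-10 - -6*-33)=-398, (-6*8 - -24*-10)=-288, (-24*-10 - -39*8)=552, (-39*-33 - -33*-10)=957; twice the area = |2360| = 2360; area = 1180; answer 1180
Step 2: Y1 = 1180; threaded value p + q = 1181; r = 20; T(2) = -3*(46) - 1*(20) = -158; iterating: T(2)=-158, T(3)=428, T(4)=-1126, T(5)=2950, T(6)=-7724, T(7)=20222, T(8)=-52942, T(9)=138604, T(10)=-362870, T(11)=950006, T(12)=-2487148, T(13)=6511438, T(14)=-17047166; answer -17047166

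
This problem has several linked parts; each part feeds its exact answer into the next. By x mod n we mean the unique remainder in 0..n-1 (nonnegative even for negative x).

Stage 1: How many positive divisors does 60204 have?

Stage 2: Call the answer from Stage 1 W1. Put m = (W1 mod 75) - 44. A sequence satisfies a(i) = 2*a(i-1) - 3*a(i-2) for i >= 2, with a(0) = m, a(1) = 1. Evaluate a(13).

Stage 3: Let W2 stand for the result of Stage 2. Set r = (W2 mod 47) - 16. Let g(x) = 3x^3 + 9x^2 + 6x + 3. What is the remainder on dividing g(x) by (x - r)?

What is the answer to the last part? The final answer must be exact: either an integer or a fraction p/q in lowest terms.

89283

Stage 1: 60204 = 2^2 * 3 * 29 * 173; number of divisors = (2+1) * (1+1) * (1+1) * (1+1) = 24; answer 24
Stage 2: W1 = 24; m = -20; a(2) = 2*(1) - 3*(-20) = 62; iterating: a(2)=62, a(3)=121, a(4)=56, a(5)=-251, a(6)=-670, a(7)=-587, a(8)=836, a(9)=3433, a(10)=4358, a(11)=-1583, a(12)=-16240, a(13)=-27731; answer -27731
Stage 3: W2 = -27731; r = 30; remainder = value at the root: 3*(30)^3 + 9*(30)^2 + 6*(30)^1 + 3 = (81000) + (8100) + (180) + (3) = 89283; answer 89283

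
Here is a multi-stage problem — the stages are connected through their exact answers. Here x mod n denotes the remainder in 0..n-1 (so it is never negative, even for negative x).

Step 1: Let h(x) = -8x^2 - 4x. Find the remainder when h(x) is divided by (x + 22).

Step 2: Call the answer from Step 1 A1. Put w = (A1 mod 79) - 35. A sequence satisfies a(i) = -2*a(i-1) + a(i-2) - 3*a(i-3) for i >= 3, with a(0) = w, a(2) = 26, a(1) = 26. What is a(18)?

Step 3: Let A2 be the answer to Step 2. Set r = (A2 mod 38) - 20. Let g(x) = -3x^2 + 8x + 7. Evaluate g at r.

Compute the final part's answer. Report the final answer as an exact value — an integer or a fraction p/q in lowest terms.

-213

Step 1: remainder = value at the root: -8*(-22)^2 - 4*(-22)^1 = (-3872) + (88) = -3784; answer -3784
Step 2: A1 = -3784; w = -27; a(3) = -2*(26) + 1*(26) - 3*(-27) = 55; iterating: a(3)=55, a(4)=-162, a(5)=301, a(6)=-929, a(7)=2645, a(8)=-7122, a(9)=19676, a(10)=-54409, a(11)=149860, a(12)=-413157, a(13)=1139401, a(14)=-3141539, a(15)=8661950, a(16)=-23883642, a(17)=65853851, a(18)=-181577194; answer -181577194
Step 3: A2 = -181577194; r = 10; -3*(10)^2 + 8*(10)^1 + 7 = (-300) + (80) + (7) = -213; answer -213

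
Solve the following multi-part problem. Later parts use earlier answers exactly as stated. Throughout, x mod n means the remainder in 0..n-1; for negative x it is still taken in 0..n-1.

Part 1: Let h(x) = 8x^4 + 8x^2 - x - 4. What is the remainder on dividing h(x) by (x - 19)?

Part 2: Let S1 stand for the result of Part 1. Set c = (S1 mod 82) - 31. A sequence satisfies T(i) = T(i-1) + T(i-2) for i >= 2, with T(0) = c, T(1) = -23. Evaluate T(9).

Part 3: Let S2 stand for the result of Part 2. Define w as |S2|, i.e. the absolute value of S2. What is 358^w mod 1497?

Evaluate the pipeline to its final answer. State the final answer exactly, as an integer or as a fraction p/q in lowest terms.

1462

Part 1: remainder = value at the root: 8*(19)^4 + 8*(19)^2 - 1*(19)^1 - 4 = (1042568) + (2888) + (-19) + (-4) = 1045433; answer 1045433
Part 2: S1 = 1045433; c = -16; T(2) = 1*(-23) + 1*(-16) = -39; iterating: T(2)=-39, T(3)=-62, T(4)=-101, T(5)=-163, T(6)=-264, T(7)=-427, T(8)=-691, T(9)=-1118; answer -1118
Part 3: S2 = -1118; w = 1118; squarings mod 1497: 358^1=358, 358^2=919, 358^4=253, 358^8=1135, 358^16=805, 358^32=1321, 358^64=1036, 358^128=1444, 358^256=1312, 358^512=1291, 358^1024=520; 358^1118 = 358^2 * 358^4 * 358^8 * 358^16 * 358^64 * 358^1024 = 1462 (mod 1497); answer 1462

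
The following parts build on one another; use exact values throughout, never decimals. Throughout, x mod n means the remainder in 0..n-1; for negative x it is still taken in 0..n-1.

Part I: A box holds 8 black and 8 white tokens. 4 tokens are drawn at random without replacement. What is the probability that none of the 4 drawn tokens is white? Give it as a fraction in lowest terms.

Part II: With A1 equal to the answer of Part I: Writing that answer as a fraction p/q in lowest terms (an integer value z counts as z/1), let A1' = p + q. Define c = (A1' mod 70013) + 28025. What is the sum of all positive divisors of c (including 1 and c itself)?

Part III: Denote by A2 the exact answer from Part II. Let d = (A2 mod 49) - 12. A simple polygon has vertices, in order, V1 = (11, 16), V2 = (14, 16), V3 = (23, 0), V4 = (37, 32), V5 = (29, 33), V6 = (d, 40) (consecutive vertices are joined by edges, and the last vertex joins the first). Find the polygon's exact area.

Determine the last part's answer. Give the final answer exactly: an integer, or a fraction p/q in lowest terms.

1537/2

Part I: total draws C(16,4) = 1820; favorable C(8,4) = 70; P = 1/26; answer 1/26
Part II: A1 = 1/26; threaded value p + q = 27; c = 28052; 28052 = 2^2 * 7013; sigma = (1 + 2 + 4) * (1 + 7013) = 7 * 7014 = 49098; answer 49098
Part III: A2 = 49098; d = -12; cross terms: (11*16 - 14*16)=-48, (14*0 - 23*16)=-368, (23*32 - 37*0)=736, (37*33 - 29*32)=293, (29*40 - -12*33)=1556, (-12*16 - 11*40)=-632; twice the area = |1537| = 1537; area = 1537/2; answer 1537/2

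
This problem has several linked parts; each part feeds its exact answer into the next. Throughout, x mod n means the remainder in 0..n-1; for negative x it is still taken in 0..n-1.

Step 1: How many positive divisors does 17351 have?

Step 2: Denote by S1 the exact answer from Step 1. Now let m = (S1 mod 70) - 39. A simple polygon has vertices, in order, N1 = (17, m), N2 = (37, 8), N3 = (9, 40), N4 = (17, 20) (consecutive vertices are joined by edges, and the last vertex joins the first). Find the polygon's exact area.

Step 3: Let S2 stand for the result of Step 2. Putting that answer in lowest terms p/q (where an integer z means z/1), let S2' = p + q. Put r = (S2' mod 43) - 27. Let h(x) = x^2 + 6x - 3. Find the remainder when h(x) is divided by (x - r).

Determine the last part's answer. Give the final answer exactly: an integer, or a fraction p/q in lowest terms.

109

Step 1: 17351 is prime, so its only divisors are 1 and 17351; count = 2; answer 2
Step 2: S1 = 2; m = -37; cross terms: (17*8 - 37*-37)=1505, (37*40 - 9*8)=1408, (9*20 - 17*40)=-500, (17*-37 - 17*20)=-969; twice the area = |1444| = 1444; area = 722; answer 722
Step 3: S2 = 722; threaded value p + q = 723; r = 8; remainder = value at the root: 1*(8)^2 + 6*(8)^1 - 3 = (64) + (48) + (-3) = 109; answer 109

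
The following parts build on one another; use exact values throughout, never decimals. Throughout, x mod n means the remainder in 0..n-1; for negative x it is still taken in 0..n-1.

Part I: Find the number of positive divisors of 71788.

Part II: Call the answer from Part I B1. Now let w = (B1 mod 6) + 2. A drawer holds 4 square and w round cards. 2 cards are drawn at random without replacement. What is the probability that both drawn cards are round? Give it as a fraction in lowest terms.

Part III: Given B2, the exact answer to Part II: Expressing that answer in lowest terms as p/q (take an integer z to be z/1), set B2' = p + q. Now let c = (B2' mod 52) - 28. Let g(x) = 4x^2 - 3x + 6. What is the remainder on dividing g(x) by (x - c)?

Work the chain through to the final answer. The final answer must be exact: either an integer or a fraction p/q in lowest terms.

Part I: 71788 = 2^2 * 131 * 137; number of divisors = (2+1) * (1+1) * (1+1) = 12; answer 12
Part II: B1 = 12; w = 2; total draws C(6,2) = 15; favorable C(2,2) = 1; P = 1/15; answer 1/15
Part III: B2 = 1/15; threaded value p + q = 16; c = -12; remainder = value at the root: 4*(-12)^2 - 3*(-12)^1 + 6 = (576) + (36) + (6) = 618; answer 618

618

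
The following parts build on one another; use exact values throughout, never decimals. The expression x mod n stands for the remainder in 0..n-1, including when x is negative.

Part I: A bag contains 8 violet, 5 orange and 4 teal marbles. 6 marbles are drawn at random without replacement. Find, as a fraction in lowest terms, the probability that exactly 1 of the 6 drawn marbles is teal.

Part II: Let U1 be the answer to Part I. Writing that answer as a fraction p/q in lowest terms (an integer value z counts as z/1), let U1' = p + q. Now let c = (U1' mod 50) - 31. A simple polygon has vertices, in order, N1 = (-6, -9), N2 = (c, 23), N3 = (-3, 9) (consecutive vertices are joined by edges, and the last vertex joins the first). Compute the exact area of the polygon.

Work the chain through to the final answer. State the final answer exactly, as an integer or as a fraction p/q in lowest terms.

60

Part I: total draws C(17,6) = 12376; favorable C(4,1)*C(13,5) = 5148; P = 99/238; answer 99/238
Part II: U1 = 99/238; threaded value p + q = 337; c = 6; cross terms: (-6*23 - 6*-9)=-84, (6*9 - -3*23)=123, (-3*-9 - -6*9)=81; twice the area = |120| = 120; area = 60; answer 60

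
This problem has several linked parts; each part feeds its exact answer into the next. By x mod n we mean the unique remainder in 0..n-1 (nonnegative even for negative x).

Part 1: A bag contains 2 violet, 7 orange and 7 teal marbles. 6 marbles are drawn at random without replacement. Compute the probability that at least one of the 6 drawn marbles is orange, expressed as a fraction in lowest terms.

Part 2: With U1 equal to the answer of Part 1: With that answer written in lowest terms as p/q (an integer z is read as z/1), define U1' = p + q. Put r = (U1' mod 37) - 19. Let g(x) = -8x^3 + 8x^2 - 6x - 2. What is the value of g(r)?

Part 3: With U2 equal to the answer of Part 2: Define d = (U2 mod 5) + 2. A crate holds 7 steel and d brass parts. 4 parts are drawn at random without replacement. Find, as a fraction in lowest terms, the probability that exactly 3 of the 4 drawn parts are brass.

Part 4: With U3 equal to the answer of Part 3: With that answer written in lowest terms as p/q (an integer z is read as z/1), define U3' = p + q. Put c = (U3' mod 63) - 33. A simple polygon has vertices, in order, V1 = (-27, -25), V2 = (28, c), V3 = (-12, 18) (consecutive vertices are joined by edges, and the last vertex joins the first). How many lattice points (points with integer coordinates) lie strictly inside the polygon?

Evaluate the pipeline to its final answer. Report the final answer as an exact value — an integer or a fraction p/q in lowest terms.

Part 1: total draws C(16,6) = 8008; complement C(9,6) = 84; favorable 8008 - 84 = 7924; P = 283/286; answer 283/286
Part 2: U1 = 283/286; threaded value p + q = 569; r = -5; -8*(-5)^3 + 8*(-5)^2 - 6*(-5)^1 - 2 = (1000) + (200) + (30) + (-2) = 1228; answer 1228
Part 3: U2 = 1228; d = 5; total draws C(12,4) = 495; favorable C(5,3)*C(7,1) = 70; P = 14/99; answer 14/99
Part 4: U3 = 14/99; threaded value p + q = 113; c = 17; cross terms: (-27*17 - 28*-25)=241, (28*18 - -12*17)=708, (-12*-25 - -27*18)=786; twice the area = |1735| = 1735; area = 1735/2; boundary points = 1 + 1 + 1 = 3; strictly interior points = area - boundary/2 + 1 = 867; answer 867

867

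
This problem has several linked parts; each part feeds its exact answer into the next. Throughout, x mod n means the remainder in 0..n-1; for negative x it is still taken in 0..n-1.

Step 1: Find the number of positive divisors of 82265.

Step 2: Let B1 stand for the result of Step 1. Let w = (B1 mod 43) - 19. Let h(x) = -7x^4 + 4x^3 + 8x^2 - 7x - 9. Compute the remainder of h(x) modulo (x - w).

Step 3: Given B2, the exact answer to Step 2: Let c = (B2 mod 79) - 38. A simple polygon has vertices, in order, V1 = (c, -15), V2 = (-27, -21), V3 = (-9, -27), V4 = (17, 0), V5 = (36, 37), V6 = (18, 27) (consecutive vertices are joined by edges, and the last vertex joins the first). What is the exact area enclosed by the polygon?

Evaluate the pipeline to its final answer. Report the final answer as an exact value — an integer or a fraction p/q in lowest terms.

1739/2

Step 1: 82265 = 5 * 16453; number of divisors = (1+1) * (1+1) = 4; answer 4
Step 2: B1 = 4; w = -15; remainder = value at the root: -7*(-15)^4 + 4*(-15)^3 + 8*(-15)^2 - 7*(-15)^1 - 9 = (-354375) + (-13500) + (1800) + (105) + (-9) = -365979; answer -365979
Step 3: B2 = -365979; c = -10; cross terms: (-10*-21 - -27*-15)=-195, (-27*-27 - -9*-21)=540, (-9*0 - 17*-27)=459, (17*37 - 36*0)=629, (36*27 - 18*37)=306, (18*-15 - -10*27)=0; twice the area = |1739| = 1739; area = 1739/2; answer 1739/2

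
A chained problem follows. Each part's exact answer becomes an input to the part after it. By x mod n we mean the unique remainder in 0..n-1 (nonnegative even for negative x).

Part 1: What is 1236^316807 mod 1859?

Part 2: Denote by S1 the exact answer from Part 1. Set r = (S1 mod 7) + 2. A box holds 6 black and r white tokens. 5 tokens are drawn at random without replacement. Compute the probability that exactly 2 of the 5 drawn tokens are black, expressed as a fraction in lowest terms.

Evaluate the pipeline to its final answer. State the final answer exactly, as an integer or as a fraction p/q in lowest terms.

Part 1: squarings mod 1859: 1236^1=1236, 1236^2=1457, 1236^4=1730, 1236^8=1769, 1236^16=664, 1236^32=313, 1236^64=1301, 1236^128=911, 1236^256=807, 1236^512=599, 1236^1024=14, 1236^2048=196, 1236^4096=1236, 1236^8192=1457, 1236^16384=1730, 1236^32768=1769, 1236^65536=664, 1236^131072=313, 1236^262144=1301; 1236^316807 = 1236^1 * 1236^2 * 1236^4 * 1236^128 * 1236^256 * 1236^1024 * 1236^4096 * 1236^16384 * 1236^32768 * 1236^262144 = 1028 (mod 1859); answer 1028
Part 2: S1 = 1028; r = 8; total draws C(14,5) = 2002; favorable C(6,2)*C(8,3) = 840; P = 60/143; answer 60/143

60/143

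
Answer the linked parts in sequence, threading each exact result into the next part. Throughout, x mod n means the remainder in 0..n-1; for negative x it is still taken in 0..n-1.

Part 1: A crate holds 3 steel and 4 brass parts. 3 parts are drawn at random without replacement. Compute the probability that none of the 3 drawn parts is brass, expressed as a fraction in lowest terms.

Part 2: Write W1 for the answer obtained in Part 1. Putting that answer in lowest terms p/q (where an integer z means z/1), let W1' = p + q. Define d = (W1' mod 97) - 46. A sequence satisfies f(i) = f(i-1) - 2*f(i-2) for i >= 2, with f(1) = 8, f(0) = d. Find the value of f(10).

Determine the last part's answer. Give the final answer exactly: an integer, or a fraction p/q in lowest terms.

-428

Part 1: total draws C(7,3) = 35; favorable C(3,3) = 1; P = 1/35; answer 1/35
Part 2: W1 = 1/35; threaded value p + q = 36; d = -10; f(2) = 1*(8) - 2*(-10) = 28; iterating: f(2)=28, f(3)=12, f(4)=-44, f(5)=-68, f(6)=20, f(7)=156, f(8)=116, f(9)=-196, f(10)=-428; answer -428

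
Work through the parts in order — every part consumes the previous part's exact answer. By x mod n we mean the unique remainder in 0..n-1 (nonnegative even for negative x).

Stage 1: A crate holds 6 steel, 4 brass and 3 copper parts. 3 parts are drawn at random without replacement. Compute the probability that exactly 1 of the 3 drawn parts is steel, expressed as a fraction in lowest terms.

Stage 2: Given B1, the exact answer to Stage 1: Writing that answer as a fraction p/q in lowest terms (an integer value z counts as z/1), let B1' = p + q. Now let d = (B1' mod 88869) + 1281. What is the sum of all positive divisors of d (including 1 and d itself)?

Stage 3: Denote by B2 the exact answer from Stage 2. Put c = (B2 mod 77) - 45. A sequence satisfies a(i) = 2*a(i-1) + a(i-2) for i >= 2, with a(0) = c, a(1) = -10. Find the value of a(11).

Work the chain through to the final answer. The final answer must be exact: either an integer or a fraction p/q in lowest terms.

-104970

Stage 1: total draws C(13,3) = 286; favorable C(6,1)*C(7,2) = 126; P = 63/143; answer 63/143
Stage 2: B1 = 63/143; threaded value p + q = 206; d = 1487; 1487 is prime, so its only divisors are 1 and 1487; sigma = 1 + 1487 = 1488; answer 1488
Stage 3: B2 = 1488; c = -20; a(2) = 2*(-10) + 1*(-20) = -40; iterating: a(2)=-40, a(3)=-90, a(4)=-220, a(5)=-530, a(6)=-1280, a(7)=-3090, a(8)=-7460, a(9)=-18010, a(10)=-43480, a(11)=-104970; answer -104970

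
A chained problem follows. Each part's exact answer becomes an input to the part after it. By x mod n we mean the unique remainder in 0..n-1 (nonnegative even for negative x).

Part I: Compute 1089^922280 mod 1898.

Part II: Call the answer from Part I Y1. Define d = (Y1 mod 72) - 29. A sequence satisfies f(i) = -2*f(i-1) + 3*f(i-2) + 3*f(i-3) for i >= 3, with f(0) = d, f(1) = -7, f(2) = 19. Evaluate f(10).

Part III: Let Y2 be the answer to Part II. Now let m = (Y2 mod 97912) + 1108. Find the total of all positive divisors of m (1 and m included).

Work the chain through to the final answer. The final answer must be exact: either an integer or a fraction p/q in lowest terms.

Part I: squarings mod 1898: 1089^1=1089, 1089^2=1569, 1089^4=55, 1089^8=1127, 1089^16=367, 1089^32=1829, 1089^64=965, 1089^128=1205, 1089^256=55, 1089^512=1127, 1089^1024=367, 1089^2048=1829, 1089^4096=965, 1089^8192=1205, 1089^16384=55, 1089^32768=1127, 1089^65536=367, 1089^131072=1829, 1089^262144=965, 1089^524288=1205; 1089^922280 = 1089^8 * 1089^32 * 1089^128 * 1089^512 * 1089^4096 * 1089^131072 * 1089^262144 * 1089^524288 = 1829 (mod 1898); answer 1829
Part II: Y1 = 1829; d = 0; f(3) = -2*(19) + 3*(-7) + 3*(0) = -59; iterating: f(3)=-59, f(4)=154, f(5)=-428, f(6)=1141, f(7)=-3104, f(8)=8347, f(9)=-22583, f(10)=60895; answer 60895
Part III: Y2 = 60895; m = 62003; 62003 is prime, so its only divisors are 1 and 62003; sigma = 1 + 62003 = 62004; answer 62004

62004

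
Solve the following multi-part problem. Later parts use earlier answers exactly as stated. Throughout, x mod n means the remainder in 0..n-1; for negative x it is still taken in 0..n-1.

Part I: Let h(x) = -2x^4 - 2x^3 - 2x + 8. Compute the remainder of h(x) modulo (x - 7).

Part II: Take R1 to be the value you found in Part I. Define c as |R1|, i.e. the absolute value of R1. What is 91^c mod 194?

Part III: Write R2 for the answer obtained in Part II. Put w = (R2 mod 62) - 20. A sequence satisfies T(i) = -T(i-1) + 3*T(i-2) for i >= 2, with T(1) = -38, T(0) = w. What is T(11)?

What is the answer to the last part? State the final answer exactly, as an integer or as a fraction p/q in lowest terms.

Part I: remainder = value at the root: -2*(7)^4 - 2*(7)^3 - 2*(7)^1 + 8 = (-4802) + (-686) + (-14) + (8) = -5494; answer -5494
Part II: R1 = -5494; c = 5494; squarings mod 194: 91^1=91, 91^2=133, 91^4=35, 91^8=61, 91^16=35, 91^32=61, 91^64=35, 91^128=61, 91^256=35, 91^512=61, 91^1024=35, 91^2048=61, 91^4096=35; 91^5494 = 91^2 * 91^4 * 91^16 * 91^32 * 91^64 * 91^256 * 91^1024 * 91^4096 = 159 (mod 194); answer 159
Part III: R2 = 159; w = 15; T(2) = -1*(-38) + 3*(15) = 83; iterating: T(2)=83, T(3)=-197, T(4)=446, T(5)=-1037, T(6)=2375, T(7)=-5486, T(8)=12611, T(9)=-29069, T(10)=66902, T(11)=-154109; answer -154109

-154109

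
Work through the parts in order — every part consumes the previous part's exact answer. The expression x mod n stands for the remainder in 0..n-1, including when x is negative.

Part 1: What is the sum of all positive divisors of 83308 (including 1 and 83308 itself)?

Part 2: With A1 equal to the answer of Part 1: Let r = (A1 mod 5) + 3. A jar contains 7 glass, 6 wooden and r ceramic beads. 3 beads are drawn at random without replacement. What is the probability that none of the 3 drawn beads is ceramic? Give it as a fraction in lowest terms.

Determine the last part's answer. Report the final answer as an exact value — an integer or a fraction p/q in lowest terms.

Part 1: 83308 = 2^2 * 59 * 353; sigma = (1 + 2 + 4) * (1 + 59) * (1 + 353) = 7 * 60 * 354 = 148680; answer 148680
Part 2: A1 = 148680; r = 3; total draws C(16,3) = 560; favorable C(13,3) = 286; P = 143/280; answer 143/280

143/280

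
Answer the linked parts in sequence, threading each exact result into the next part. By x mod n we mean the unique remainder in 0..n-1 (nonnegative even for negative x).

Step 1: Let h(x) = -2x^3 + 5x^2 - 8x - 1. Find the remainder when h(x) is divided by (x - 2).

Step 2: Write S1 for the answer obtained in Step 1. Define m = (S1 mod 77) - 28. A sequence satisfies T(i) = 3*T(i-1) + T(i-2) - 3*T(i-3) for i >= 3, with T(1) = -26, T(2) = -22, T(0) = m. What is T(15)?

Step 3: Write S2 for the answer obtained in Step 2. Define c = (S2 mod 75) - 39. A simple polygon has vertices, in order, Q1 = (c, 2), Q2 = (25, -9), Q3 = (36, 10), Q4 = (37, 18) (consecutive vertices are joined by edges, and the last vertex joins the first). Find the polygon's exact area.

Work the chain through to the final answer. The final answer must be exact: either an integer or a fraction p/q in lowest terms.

39/2

Step 1: remainder = value at the root: -2*(2)^3 + 5*(2)^2 - 8*(2)^1 - 1 = (-16) + (20) + (-16) + (-1) = -13; answer -13
Step 2: S1 = -13; m = 36; T(3) = 3*(-22) + 1*(-26) - 3*(36) = -200; iterating: T(3)=-200, T(4)=-544, T(5)=-1766, T(6)=-5242, T(7)=-15860, T(8)=-47524, T(9)=-142706, T(10)=-428062, T(11)=-1284320, T(12)=-3852904, T(13)=-11558846, T(14)=-34676482, T(15)=-104029580; answer -104029580
Step 3: S2 = -104029580; c = 31; cross terms: (31*-9 - 25*2)=-329, (25*10 - 36*-9)=574, (36*18 - 37*10)=278, (37*2 - 31*18)=-484; twice the area = |39| = 39; area = 39/2; answer 39/2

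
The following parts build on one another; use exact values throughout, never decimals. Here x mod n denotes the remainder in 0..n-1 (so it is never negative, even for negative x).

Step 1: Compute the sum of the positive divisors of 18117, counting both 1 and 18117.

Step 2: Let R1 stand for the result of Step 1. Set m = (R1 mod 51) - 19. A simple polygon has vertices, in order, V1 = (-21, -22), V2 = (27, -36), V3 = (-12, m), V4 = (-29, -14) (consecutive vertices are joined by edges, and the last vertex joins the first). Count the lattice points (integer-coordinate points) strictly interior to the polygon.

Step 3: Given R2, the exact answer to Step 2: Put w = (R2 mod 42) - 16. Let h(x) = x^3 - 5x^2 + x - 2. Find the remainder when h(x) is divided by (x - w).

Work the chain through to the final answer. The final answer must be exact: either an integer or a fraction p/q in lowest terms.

-404

Step 1: 18117 = 3^3 * 11 * 61; sigma = (1 + 3 + 9 + 27) * (1 + 11) * (1 + 61) = 40 * 12 * 62 = 29760; answer 29760
Step 2: R1 = 29760; m = 8; cross terms: (-21*-36 - 27*-22)=1350, (27*8 - -12*-36)=-216, (-12*-14 - -29*8)=400, (-29*-22 - -21*-14)=344; twice the area = |1878| = 1878; area = 939; boundary points = 2 + 1 + 1 + 8 = 12; strictly interior points = area - boundary/2 + 1 = 934; answer 934
Step 3: R2 = 934; w = -6; remainder = value at the root: 1*(-6)^3 - 5*(-6)^2 + 1*(-6)^1 - 2 = (-216) + (-180) + (-6) + (-2) = -404; answer -404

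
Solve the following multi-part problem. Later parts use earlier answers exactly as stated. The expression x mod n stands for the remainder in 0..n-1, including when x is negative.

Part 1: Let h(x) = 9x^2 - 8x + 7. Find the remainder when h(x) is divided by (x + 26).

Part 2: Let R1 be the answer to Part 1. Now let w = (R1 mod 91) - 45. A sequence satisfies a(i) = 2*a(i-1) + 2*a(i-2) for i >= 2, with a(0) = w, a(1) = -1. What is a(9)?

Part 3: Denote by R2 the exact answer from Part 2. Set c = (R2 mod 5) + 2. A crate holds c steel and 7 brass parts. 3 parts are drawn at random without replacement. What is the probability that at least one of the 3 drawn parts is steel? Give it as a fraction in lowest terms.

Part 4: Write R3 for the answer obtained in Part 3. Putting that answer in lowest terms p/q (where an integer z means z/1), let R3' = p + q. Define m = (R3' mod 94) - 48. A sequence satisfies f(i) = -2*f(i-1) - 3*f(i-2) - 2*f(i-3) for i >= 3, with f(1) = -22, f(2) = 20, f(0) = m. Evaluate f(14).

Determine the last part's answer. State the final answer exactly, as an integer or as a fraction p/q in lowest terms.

Part 1: remainder = value at the root: 9*(-26)^2 - 8*(-26)^1 + 7 = (6084) + (208) + (7) = 6299; answer 6299
Part 2: R1 = 6299; w = -25; a(2) = 2*(-1) + 2*(-25) = -52; iterating: a(2)=-52, a(3)=-106, a(4)=-316, a(5)=-844, a(6)=-2320, a(7)=-6328, a(8)=-17296, a(9)=-47248; answer -47248
Part 3: R2 = -47248; c = 4; total draws C(11,3) = 165; complement C(7,3) = 35; favorable 165 - 35 = 130; P = 26/33; answer 26/33
Part 4: R3 = 26/33; threaded value p + q = 59; m = 11; f(3) = -2*(20) - 3*(-22) - 2*(11) = 4; iterating: f(3)=4, f(4)=-24, f(5)=-4, f(6)=72, f(7)=-84, f(8)=-40, f(9)=188, f(10)=-88, f(11)=-308, f(12)=504, f(13)=92, f(14)=-1080; answer -1080

-1080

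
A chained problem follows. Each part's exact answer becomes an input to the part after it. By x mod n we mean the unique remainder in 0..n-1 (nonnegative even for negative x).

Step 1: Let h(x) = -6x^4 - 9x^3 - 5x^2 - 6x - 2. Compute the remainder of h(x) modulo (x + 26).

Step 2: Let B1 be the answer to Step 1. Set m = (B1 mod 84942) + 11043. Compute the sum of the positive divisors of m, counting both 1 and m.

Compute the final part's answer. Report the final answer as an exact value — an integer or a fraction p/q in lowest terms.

57348

Step 1: remainder = value at the root: -6*(-26)^4 - 9*(-26)^3 - 5*(-26)^2 - 6*(-26)^1 - 2 = (-2741856) + (158184) + (-3380) + (156) + (-2) = -2586898; answer -2586898
Step 2: B1 = -2586898; m = 57347; 57347 is prime, so its only divisors are 1 and 57347; sigma = 1 + 57347 = 57348; answer 57348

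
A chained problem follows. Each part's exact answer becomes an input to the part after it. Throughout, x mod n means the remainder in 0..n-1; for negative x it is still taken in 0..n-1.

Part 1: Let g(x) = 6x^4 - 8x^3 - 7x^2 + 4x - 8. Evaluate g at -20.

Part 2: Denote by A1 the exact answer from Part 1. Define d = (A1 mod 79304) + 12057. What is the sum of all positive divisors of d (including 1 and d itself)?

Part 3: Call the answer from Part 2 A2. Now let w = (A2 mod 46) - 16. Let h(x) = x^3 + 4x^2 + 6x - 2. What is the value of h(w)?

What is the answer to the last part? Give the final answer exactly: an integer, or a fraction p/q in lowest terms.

Part 1: 6*(-20)^4 - 8*(-20)^3 - 7*(-20)^2 + 4*(-20)^1 - 8 = (960000) + (64000) + (-2800) + (-80) + (-8) = 1021112; answer 1021112
Part 2: A1 = 1021112; d = 81521; 81521 = 11 * 7411; sigma = (1 + 11) * (1 + 7411) = 12 * 7412 = 88944; answer 88944
Part 3: A2 = 88944; w = 10; 1*(10)^3 + 4*(10)^2 + 6*(10)^1 - 2 = (1000) + (400) + (60) + (-2) = 1458; answer 1458

1458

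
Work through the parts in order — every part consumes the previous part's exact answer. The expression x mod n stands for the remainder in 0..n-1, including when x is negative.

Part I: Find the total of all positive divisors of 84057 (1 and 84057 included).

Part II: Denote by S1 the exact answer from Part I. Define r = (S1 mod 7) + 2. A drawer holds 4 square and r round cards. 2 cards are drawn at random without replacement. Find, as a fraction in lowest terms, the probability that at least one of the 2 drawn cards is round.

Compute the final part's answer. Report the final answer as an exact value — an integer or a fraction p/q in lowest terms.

Part I: 84057 = 3 * 28019; sigma = (1 + 3) * (1 + 28019) = 4 * 28020 = 112080; answer 112080
Part II: S1 = 112080; r = 5; total draws C(9,2) = 36; complement C(4,2) = 6; favorable 36 - 6 = 30; P = 5/6; answer 5/6

5/6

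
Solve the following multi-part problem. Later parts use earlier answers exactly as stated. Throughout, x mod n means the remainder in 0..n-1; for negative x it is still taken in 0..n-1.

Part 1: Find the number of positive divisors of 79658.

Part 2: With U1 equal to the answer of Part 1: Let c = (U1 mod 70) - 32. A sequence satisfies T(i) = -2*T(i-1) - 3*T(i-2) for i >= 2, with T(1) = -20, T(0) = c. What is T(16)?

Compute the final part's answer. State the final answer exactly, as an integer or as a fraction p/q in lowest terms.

Part 1: 79658 = 2 * 39829; number of divisors = (1+1) * (1+1) = 4; answer 4
Part 2: U1 = 4; c = -28; T(2) = -2*(-20) - 3*(-28) = 124; iterating: T(2)=124, T(3)=-188, T(4)=4, T(5)=556, T(6)=-1124, T(7)=580, T(8)=2212, T(9)=-6164, T(10)=5692, T(11)=7108, T(12)=-31292, T(13)=41260, T(14)=11356, T(15)=-146492, T(16)=258916; answer 258916

258916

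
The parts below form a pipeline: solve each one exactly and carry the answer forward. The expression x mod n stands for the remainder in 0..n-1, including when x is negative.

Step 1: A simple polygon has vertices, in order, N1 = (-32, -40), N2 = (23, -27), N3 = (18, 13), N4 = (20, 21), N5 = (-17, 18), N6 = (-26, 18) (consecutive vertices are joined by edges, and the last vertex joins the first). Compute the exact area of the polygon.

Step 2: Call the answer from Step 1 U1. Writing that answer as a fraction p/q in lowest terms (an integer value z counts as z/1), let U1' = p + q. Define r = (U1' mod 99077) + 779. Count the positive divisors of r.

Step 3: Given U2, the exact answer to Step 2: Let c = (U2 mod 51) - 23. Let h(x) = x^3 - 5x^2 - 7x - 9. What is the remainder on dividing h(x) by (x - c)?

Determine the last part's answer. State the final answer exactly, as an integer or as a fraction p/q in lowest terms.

Step 1: cross terms: (-32*-27 - 23*-40)=1784, (23*13 - 18*-27)=785, (18*21 - 20*13)=118, (20*18 - -17*21)=717, (-17*18 - -26*18)=162, (-26*-40 - -32*18)=1616; twice the area = |5182| = 5182; area = 2591; answer 2591
Step 2: U1 = 2591; threaded value p + q = 2592; r = 3371; 3371 is prime, so its only divisors are 1 and 3371; count = 2; answer 2
Step 3: U2 = 2; c = -21; remainder = value at the root: 1*(-21)^3 - 5*(-21)^2 - 7*(-21)^1 - 9 = (-9261) + (-2205) + (147) + (-9) = -11328; answer -11328

-11328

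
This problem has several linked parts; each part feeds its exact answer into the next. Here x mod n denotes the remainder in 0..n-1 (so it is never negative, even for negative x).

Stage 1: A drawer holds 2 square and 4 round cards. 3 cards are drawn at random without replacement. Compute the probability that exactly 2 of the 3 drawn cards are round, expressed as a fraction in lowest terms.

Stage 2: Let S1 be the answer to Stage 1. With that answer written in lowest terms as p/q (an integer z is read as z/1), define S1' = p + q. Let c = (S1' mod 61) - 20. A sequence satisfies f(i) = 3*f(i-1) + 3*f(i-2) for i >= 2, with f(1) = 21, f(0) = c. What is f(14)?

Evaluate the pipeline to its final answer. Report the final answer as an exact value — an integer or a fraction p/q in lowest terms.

Stage 1: total draws C(6,3) = 20; favorable C(4,2)*C(2,1) = 12; P = 3/5; answer 3/5
Stage 2: S1 = 3/5; threaded value p + q = 8; c = -12; f(2) = 3*(21) + 3*(-12) = 27; iterating: f(2)=27, f(3)=144, f(4)=513, f(5)=1971, f(6)=7452, f(7)=28269, f(8)=107163, f(9)=406296, f(10)=1540377, f(11)=5840019, f(12)=22141188, f(13)=83943621, f(14)=318254427; answer 318254427

318254427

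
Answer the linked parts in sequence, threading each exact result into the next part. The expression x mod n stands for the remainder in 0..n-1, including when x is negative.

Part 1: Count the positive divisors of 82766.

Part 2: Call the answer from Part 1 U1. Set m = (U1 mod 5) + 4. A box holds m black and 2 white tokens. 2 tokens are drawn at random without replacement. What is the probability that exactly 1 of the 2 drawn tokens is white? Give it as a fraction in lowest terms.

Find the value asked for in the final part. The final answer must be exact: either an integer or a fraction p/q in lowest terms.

7/18

Part 1: 82766 = 2 * 29 * 1427; number of divisors = (1+1) * (1+1) * (1+1) = 8; answer 8
Part 2: U1 = 8; m = 7; total draws C(9,2) = 36; favorable C(2,1)*C(7,1) = 14; P = 7/18; answer 7/18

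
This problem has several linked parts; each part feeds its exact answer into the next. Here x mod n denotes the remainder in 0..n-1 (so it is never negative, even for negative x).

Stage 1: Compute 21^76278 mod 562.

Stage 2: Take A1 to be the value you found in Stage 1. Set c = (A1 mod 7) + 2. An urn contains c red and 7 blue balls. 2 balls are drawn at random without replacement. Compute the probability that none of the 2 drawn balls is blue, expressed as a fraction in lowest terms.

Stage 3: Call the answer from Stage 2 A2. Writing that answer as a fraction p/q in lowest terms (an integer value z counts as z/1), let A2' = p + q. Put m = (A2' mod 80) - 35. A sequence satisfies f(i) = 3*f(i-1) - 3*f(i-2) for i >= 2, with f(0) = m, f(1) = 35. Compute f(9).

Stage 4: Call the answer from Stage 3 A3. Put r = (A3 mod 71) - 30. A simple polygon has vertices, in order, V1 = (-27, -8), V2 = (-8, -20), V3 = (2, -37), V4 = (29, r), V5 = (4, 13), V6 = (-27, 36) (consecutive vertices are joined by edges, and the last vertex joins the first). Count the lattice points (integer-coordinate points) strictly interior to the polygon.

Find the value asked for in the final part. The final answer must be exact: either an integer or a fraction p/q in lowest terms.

1909

Stage 1: squarings mod 562: 21^1=21, 21^2=441, 21^4=29, 21^8=279, 21^16=285, 21^32=297, 21^64=537, 21^128=63, 21^256=35, 21^512=101, 21^1024=85, 21^2048=481, 21^4096=379, 21^8192=331, 21^16384=533, 21^32768=279, 21^65536=285; 21^76278 = 21^2 * 21^4 * 21^16 * 21^32 * 21^64 * 21^128 * 21^256 * 21^2048 * 21^8192 * 21^65536 = 301 (mod 562); answer 301
Stage 2: A1 = 301; c = 2; total draws C(9,2) = 36; favorable C(2,2) = 1; P = 1/36; answer 1/36
Stage 3: A2 = 1/36; threaded value p + q = 37; m = 2; f(2) = 3*(35) - 3*(2) = 99; iterating: f(2)=99, f(3)=192, f(4)=279, f(5)=261, f(6)=-54, f(7)=-945, f(8)=-2673, f(9)=-5184; answer -5184
Stage 4: A3 = -5184; r = 40; cross terms: (-27*-20 - -8*-8)=476, (-8*-37 - 2*-20)=336, (2*40 - 29*-37)=1153, (29*13 - 4*40)=217, (4*36 - -27*13)=495, (-27*-8 - -27*36)=1188; twice the area = |3865| = 3865; area = 3865/2; boundary points = 1 + 1 + 1 + 1 + 1 + 44 = 49; strictly interior points = area - boundary/2 + 1 = 1909; answer 1909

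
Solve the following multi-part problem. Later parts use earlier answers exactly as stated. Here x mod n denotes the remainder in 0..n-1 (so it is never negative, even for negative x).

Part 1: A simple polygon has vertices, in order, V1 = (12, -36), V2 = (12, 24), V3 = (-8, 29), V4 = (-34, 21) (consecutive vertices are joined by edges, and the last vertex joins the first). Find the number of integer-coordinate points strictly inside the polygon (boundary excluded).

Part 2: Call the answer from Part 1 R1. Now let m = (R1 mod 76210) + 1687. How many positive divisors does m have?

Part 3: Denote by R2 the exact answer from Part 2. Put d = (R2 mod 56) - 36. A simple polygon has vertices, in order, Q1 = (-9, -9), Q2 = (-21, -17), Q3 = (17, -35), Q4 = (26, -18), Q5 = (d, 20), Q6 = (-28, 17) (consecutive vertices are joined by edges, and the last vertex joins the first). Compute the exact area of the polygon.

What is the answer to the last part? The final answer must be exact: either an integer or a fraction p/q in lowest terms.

Part 1: cross terms: (12*24 - 12*-36)=720, (12*29 - -8*24)=540, (-8*21 - -34*29)=818, (-34*-36 - 12*21)=972; twice the area = |3050| = 3050; area = 1525; boundary points = 60 + 5 + 2 + 1 = 68; strictly interior points = area - boundary/2 + 1 = 1492; answer 1492
Part 2: R1 = 1492; m = 3179; 3179 = 11 * 17^2; number of divisors = (1+1) * (2+1) = 6; answer 6
Part 3: R2 = 6; d = -30; cross terms: (-9*-17 - -21*-9)=-36, (-21*-35 - 17*-17)=1024, (17*-18 - 26*-35)=604, (26*20 - -30*-18)=-20, (-30*17 - -28*20)=50, (-28*-9 - -9*17)=405; twice the area = |2027| = 2027; area = 2027/2; answer 2027/2

2027/2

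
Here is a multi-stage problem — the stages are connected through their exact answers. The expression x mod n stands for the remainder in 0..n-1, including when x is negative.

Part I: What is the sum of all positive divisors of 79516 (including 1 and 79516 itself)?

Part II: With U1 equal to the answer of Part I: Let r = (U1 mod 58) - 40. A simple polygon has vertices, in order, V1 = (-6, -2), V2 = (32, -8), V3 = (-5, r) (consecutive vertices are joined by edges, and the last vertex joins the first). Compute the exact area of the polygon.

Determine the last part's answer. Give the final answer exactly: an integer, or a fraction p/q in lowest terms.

Part I: 79516 = 2^2 * 103 * 193; sigma = (1 + 2 + 4) * (1 + 103) * (1 + 193) = 7 * 104 * 194 = 141232; answer 141232
Part II: U1 = 141232; r = -38; cross terms: (-6*-8 - 32*-2)=112, (32*-38 - -5*-8)=-1256, (-5*-2 - -6*-38)=-218; twice the area = |-1362| = 1362; area = 681; answer 681

681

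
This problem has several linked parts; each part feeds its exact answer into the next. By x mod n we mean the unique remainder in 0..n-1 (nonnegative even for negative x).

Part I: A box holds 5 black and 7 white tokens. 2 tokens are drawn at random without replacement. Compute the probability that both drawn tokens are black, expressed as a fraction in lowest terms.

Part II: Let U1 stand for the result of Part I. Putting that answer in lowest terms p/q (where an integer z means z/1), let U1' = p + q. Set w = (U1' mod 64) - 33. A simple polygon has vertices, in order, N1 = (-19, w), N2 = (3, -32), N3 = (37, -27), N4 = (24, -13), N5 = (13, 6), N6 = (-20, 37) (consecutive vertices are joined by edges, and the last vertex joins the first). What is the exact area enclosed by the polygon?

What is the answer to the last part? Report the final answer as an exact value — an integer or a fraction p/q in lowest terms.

Part I: total draws C(12,2) = 66; favorable C(5,2) = 10; P = 5/33; answer 5/33
Part II: U1 = 5/33; threaded value p + q = 38; w = 5; cross terms: (-19*-32 - 3*5)=593, (3*-27 - 37*-32)=1103, (37*-13 - 24*-27)=167, (24*6 - 13*-13)=313, (13*37 - -20*6)=601, (-20*5 - -19*37)=603; twice the area = |3380| = 3380; area = 1690; answer 1690

1690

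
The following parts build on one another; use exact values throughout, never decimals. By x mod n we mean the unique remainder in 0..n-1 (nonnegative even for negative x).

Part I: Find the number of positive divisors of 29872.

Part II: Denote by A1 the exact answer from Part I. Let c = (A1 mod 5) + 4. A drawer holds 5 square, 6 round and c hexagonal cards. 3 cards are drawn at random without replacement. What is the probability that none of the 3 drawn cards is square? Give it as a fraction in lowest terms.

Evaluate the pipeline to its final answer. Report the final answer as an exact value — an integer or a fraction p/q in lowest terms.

Part I: 29872 = 2^4 * 1867; number of divisors = (4+1) * (1+1) = 10; answer 10
Part II: A1 = 10; c = 4; total draws C(15,3) = 455; favorable C(10,3) = 120; P = 24/91; answer 24/91

24/91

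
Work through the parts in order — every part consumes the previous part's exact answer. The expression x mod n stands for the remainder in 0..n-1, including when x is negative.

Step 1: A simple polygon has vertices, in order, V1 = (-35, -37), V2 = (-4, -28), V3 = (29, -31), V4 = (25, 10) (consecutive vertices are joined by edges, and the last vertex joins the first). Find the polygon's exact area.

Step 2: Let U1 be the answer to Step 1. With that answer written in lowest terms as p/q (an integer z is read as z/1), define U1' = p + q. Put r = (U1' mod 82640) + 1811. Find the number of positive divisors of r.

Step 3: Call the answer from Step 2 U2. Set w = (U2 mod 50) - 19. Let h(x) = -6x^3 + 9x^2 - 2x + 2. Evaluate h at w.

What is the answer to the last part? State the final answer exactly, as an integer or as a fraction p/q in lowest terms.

22307

Step 1: cross terms: (-35*-28 - -4*-37)=832, (-4*-31 - 29*-28)=936, (29*10 - 25*-31)=1065, (25*-37 - -35*10)=-575; twice the area = |2258| = 2258; area = 1129; answer 1129
Step 2: U1 = 1129; threaded value p + q = 1130; r = 2941; 2941 = 17 * 173; number of divisors = (1+1) * (1+1) = 4; answer 4
Step 3: U2 = 4; w = -15; -6*(-15)^3 + 9*(-15)^2 - 2*(-15)^1 + 2 = (20250) + (2025) + (30) + (2) = 22307; answer 22307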